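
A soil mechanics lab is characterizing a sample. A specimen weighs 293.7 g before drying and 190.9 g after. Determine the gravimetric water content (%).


Using w = (m_wet - m_dry) / m_dry * 100
m_wet - m_dry = 293.7 - 190.9 = 102.8 g
w = 102.8 / 190.9 * 100
w = 53.85 %


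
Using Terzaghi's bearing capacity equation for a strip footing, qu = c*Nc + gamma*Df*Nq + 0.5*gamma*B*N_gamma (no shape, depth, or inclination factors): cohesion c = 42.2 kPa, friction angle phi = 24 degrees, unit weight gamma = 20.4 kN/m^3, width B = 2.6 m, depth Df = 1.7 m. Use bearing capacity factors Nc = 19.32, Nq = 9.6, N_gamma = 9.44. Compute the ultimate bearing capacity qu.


Compute qu = c*Nc + gamma*Df*Nq + 0.5*gamma*B*N_gamma
Term 1: 42.2 * 19.32 = 815.304
Term 2: 20.4 * 1.7 * 9.6 = 332.928
Term 3: 0.5 * 20.4 * 2.6 * 9.44 = 250.3488
qu = 815.304 + 332.928 + 250.3488
qu = 1398.58 kPa


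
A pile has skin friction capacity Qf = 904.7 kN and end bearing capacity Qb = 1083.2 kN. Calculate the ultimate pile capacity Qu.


Using Qu = Qf + Qb
Qu = 904.7 + 1083.2
Qu = 1987.9 kN


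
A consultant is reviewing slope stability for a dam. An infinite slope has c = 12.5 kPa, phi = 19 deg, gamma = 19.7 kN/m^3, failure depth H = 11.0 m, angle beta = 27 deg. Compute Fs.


Result: 0.818

Derivation:
Using Fs = c / (gamma*H*sin(beta)*cos(beta)) + tan(phi)/tan(beta)
Cohesion contribution = 12.5 / (19.7*11.0*sin(27)*cos(27))
Cohesion contribution = 0.142601
Friction contribution = tan(19)/tan(27) = 0.675781
Fs = 0.142601 + 0.675781
Fs = 0.818


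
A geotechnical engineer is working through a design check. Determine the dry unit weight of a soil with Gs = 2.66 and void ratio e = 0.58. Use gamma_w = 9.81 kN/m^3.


Using gamma_d = Gs * gamma_w / (1 + e)
gamma_d = 2.66 * 9.81 / (1 + 0.58)
gamma_d = 2.66 * 9.81 / 1.58
gamma_d = 16.516 kN/m^3


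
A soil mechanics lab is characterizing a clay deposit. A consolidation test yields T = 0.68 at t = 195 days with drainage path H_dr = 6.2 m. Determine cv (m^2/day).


Using cv = T * H_dr^2 / t
H_dr^2 = 6.2^2 = 38.44
cv = 0.68 * 38.44 / 195
cv = 0.13405 m^2/day


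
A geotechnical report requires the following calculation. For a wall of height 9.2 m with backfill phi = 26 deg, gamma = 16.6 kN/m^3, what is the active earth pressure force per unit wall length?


Compute active earth pressure coefficient:
Ka = tan^2(45 - phi/2) = tan^2(32.0) = 0.390462
Compute active force:
Pa = 0.5 * Ka * gamma * H^2
Pa = 0.5 * 0.390462 * 16.6 * 9.2^2
Pa = 274.3 kN/m


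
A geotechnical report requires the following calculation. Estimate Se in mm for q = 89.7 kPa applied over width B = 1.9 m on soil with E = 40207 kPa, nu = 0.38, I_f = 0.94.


Using Se = q * B * (1 - nu^2) * I_f / E
1 - nu^2 = 1 - 0.38^2 = 0.8556
Se = 89.7 * 1.9 * 0.8556 * 0.94 / 40207
Se = 0.003409 m
Convert to mm: Se = 0.003409 * 1000 = 3.409 mm


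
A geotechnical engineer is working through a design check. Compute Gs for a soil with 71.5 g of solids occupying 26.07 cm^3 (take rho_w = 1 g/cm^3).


Using Gs = m_s / (V_s * rho_w)
Since rho_w = 1 g/cm^3:
Gs = 71.5 / 26.07
Gs = 2.743


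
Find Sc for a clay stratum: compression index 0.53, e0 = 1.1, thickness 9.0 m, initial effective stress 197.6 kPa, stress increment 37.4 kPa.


Result: 0.171 m

Derivation:
Using Sc = Cc * H / (1 + e0) * log10((sigma0 + delta_sigma) / sigma0)
Stress ratio = (197.6 + 37.4) / 197.6 = 1.18927
log10(1.18927) = 0.0752809
Cc * H / (1 + e0) = 0.53 * 9.0 / (1 + 1.1) = 2.27143
Sc = 2.27143 * 0.0752809
Sc = 0.171 m


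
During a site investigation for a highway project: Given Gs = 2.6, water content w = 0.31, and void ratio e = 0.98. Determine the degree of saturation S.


Using S = Gs * w / e
S = 2.6 * 0.31 / 0.98
S = 0.8224


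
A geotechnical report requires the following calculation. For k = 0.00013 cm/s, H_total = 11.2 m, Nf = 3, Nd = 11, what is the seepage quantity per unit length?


Convert k to m/s for unit consistency with H:
k = 0.00013 cm/s = 0.00013 / 100 m/s = 1.3e-06 m/s
Using q = k * H * Nf / Nd
Nf / Nd = 3 / 11 = 0.2727
q = 1.3e-06 * 11.2 * 0.2727
q = 3.971e-06 m^3/s per m


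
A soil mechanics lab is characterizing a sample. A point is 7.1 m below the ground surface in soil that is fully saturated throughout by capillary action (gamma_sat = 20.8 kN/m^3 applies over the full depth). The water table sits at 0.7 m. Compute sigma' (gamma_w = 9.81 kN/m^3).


Total stress = gamma_sat * depth
sigma = 20.8 * 7.1 = 147.68 kPa
Pore water pressure u = gamma_w * (depth - d_wt)
u = 9.81 * (7.1 - 0.7) = 62.784 kPa
Effective stress = sigma - u
sigma' = 147.68 - 62.784 = 84.9 kPa


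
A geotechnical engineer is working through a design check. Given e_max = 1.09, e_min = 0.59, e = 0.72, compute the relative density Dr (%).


Using Dr = (e_max - e) / (e_max - e_min) * 100
e_max - e = 1.09 - 0.72 = 0.37
e_max - e_min = 1.09 - 0.59 = 0.5
Dr = 0.37 / 0.5 * 100
Dr = 74.0 %


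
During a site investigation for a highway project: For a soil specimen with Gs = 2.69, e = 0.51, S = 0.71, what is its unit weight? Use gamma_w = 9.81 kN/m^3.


Using gamma = gamma_w * (Gs + S*e) / (1 + e)
Numerator: Gs + S*e = 2.69 + 0.71*0.51 = 3.0521
Denominator: 1 + e = 1 + 0.51 = 1.51
gamma = 9.81 * 3.0521 / 1.51
gamma = 19.829 kN/m^3


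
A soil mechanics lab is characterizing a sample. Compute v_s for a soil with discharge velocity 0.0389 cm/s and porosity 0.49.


Using v_s = v_d / n
v_s = 0.0389 / 0.49
v_s = 0.07939 cm/s


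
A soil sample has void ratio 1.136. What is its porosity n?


Using the relation n = e / (1 + e)
n = 1.136 / (1 + 1.136)
n = 1.136 / 2.136
n = 0.5318


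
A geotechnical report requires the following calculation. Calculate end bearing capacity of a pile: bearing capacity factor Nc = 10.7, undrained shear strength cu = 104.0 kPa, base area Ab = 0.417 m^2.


Using Qb = Nc * cu * Ab
Qb = 10.7 * 104.0 * 0.417
Qb = 464.04 kN


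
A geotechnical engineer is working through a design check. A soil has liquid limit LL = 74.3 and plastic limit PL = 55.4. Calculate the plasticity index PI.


Using PI = LL - PL
PI = 74.3 - 55.4
PI = 18.9


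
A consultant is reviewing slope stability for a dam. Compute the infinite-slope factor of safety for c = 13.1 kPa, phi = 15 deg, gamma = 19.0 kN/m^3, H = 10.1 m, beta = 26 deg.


Using Fs = c / (gamma*H*sin(beta)*cos(beta)) + tan(phi)/tan(beta)
Cohesion contribution = 13.1 / (19.0*10.1*sin(26)*cos(26))
Cohesion contribution = 0.173258
Friction contribution = tan(15)/tan(26) = 0.549377
Fs = 0.173258 + 0.549377
Fs = 0.723


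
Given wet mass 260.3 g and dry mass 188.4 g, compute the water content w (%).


Result: 38.16 %

Derivation:
Using w = (m_wet - m_dry) / m_dry * 100
m_wet - m_dry = 260.3 - 188.4 = 71.9 g
w = 71.9 / 188.4 * 100
w = 38.16 %


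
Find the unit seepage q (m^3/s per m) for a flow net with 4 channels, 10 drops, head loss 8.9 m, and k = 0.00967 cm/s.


Convert k to m/s for unit consistency with H:
k = 0.00967 cm/s = 0.00967 / 100 m/s = 9.67e-05 m/s
Using q = k * H * Nf / Nd
Nf / Nd = 4 / 10 = 0.4
q = 9.67e-05 * 8.9 * 0.4
q = 0.0003443 m^3/s per m


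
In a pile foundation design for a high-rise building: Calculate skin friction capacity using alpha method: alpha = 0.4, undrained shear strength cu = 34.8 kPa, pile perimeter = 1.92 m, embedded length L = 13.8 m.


Using Qs = alpha * cu * perimeter * L
Qs = 0.4 * 34.8 * 1.92 * 13.8
Qs = 368.82 kN


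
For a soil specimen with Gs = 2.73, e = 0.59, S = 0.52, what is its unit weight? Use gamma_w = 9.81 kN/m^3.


Using gamma = gamma_w * (Gs + S*e) / (1 + e)
Numerator: Gs + S*e = 2.73 + 0.52*0.59 = 3.0368
Denominator: 1 + e = 1 + 0.59 = 1.59
gamma = 9.81 * 3.0368 / 1.59
gamma = 18.736 kN/m^3


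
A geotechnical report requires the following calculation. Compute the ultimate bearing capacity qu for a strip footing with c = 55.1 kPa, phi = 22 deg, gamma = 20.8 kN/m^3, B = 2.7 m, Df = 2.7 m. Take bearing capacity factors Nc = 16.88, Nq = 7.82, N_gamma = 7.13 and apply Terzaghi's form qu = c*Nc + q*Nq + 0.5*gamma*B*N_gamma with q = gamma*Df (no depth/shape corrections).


Compute qu = c*Nc + gamma*Df*Nq + 0.5*gamma*B*N_gamma
Term 1: 55.1 * 16.88 = 930.088
Term 2: 20.8 * 2.7 * 7.82 = 439.1712
Term 3: 0.5 * 20.8 * 2.7 * 7.13 = 200.2104
qu = 930.088 + 439.1712 + 200.2104
qu = 1569.47 kPa


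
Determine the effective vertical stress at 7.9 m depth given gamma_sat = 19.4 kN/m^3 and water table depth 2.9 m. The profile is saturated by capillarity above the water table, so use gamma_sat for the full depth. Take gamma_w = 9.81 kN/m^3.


Total stress = gamma_sat * depth
sigma = 19.4 * 7.9 = 153.26 kPa
Pore water pressure u = gamma_w * (depth - d_wt)
u = 9.81 * (7.9 - 2.9) = 49.05 kPa
Effective stress = sigma - u
sigma' = 153.26 - 49.05 = 104.21 kPa


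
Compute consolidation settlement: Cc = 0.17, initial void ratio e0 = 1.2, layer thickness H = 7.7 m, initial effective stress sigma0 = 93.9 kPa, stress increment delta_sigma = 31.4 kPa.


Result: 0.0745 m

Derivation:
Using Sc = Cc * H / (1 + e0) * log10((sigma0 + delta_sigma) / sigma0)
Stress ratio = (93.9 + 31.4) / 93.9 = 1.3344
log10(1.3344) = 0.125285
Cc * H / (1 + e0) = 0.17 * 7.7 / (1 + 1.2) = 0.595
Sc = 0.595 * 0.125285
Sc = 0.0745 m


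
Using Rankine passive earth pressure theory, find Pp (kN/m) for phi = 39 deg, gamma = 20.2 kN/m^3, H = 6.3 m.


Compute passive earth pressure coefficient:
Kp = tan^2(45 + phi/2) = tan^2(64.5) = 4.395495
Compute passive force:
Pp = 0.5 * Kp * gamma * H^2
Pp = 0.5 * 4.395495 * 20.2 * 6.3^2
Pp = 1762.02 kN/m


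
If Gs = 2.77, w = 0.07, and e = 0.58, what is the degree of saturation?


Using S = Gs * w / e
S = 2.77 * 0.07 / 0.58
S = 0.3343


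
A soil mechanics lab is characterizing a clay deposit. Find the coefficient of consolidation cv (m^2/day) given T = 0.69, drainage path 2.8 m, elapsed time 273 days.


Result: 0.01982 m^2/day

Derivation:
Using cv = T * H_dr^2 / t
H_dr^2 = 2.8^2 = 7.84
cv = 0.69 * 7.84 / 273
cv = 0.01982 m^2/day


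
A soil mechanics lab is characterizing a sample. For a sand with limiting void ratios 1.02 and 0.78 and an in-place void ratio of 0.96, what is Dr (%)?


Using Dr = (e_max - e) / (e_max - e_min) * 100
e_max - e = 1.02 - 0.96 = 0.06
e_max - e_min = 1.02 - 0.78 = 0.24
Dr = 0.06 / 0.24 * 100
Dr = 25.0 %


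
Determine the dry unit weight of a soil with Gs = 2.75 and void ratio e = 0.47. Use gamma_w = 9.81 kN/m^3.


Using gamma_d = Gs * gamma_w / (1 + e)
gamma_d = 2.75 * 9.81 / (1 + 0.47)
gamma_d = 2.75 * 9.81 / 1.47
gamma_d = 18.352 kN/m^3


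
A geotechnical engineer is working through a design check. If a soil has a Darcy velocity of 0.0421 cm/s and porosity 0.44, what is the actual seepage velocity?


Result: 0.09568 cm/s

Derivation:
Using v_s = v_d / n
v_s = 0.0421 / 0.44
v_s = 0.09568 cm/s


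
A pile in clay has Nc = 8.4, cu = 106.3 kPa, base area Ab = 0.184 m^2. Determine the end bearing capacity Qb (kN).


Result: 164.3 kN

Derivation:
Using Qb = Nc * cu * Ab
Qb = 8.4 * 106.3 * 0.184
Qb = 164.3 kN


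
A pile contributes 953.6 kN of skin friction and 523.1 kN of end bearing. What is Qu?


Using Qu = Qf + Qb
Qu = 953.6 + 523.1
Qu = 1476.7 kN


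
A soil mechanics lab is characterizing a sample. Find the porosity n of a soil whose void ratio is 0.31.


Using the relation n = e / (1 + e)
n = 0.31 / (1 + 0.31)
n = 0.31 / 1.31
n = 0.2366


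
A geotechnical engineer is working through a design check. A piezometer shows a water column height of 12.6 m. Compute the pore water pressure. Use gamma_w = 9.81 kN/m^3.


Result: 123.61 kPa

Derivation:
Using u = gamma_w * h_w
u = 9.81 * 12.6
u = 123.61 kPa


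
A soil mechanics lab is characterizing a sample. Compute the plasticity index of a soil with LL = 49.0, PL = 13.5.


Result: 35.5

Derivation:
Using PI = LL - PL
PI = 49.0 - 13.5
PI = 35.5


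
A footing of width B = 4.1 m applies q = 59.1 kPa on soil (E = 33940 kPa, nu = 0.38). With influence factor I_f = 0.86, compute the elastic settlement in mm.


Using Se = q * B * (1 - nu^2) * I_f / E
1 - nu^2 = 1 - 0.38^2 = 0.8556
Se = 59.1 * 4.1 * 0.8556 * 0.86 / 33940
Se = 0.005253 m
Convert to mm: Se = 0.005253 * 1000 = 5.253 mm


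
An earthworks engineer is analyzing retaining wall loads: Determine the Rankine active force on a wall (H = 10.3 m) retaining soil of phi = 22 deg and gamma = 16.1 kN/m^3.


Result: 388.55 kN/m

Derivation:
Compute active earth pressure coefficient:
Ka = tan^2(45 - phi/2) = tan^2(34.0) = 0.454962
Compute active force:
Pa = 0.5 * Ka * gamma * H^2
Pa = 0.5 * 0.454962 * 16.1 * 10.3^2
Pa = 388.55 kN/m


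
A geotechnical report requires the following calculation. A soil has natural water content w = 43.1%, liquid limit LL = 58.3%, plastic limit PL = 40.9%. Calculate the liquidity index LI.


First compute the plasticity index:
PI = LL - PL = 58.3 - 40.9 = 17.4
Then compute the liquidity index:
LI = (w - PL) / PI
LI = (43.1 - 40.9) / 17.4
LI = 0.126


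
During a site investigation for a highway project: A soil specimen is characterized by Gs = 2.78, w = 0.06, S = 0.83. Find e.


Result: 0.201

Derivation:
Using the relation e = Gs * w / S
e = 2.78 * 0.06 / 0.83
e = 0.201


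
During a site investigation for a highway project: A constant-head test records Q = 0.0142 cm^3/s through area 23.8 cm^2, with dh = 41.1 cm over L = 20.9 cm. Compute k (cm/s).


Result: 0.000303 cm/s

Derivation:
Compute hydraulic gradient:
i = dh / L = 41.1 / 20.9 = 1.96651
Then apply Darcy's law:
k = Q / (A * i)
k = 0.0142 / (23.8 * 1.96651)
k = 0.0142 / 46.8029
k = 0.000303 cm/s


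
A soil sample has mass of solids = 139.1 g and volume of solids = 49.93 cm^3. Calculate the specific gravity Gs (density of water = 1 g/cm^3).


Using Gs = m_s / (V_s * rho_w)
Since rho_w = 1 g/cm^3:
Gs = 139.1 / 49.93
Gs = 2.786


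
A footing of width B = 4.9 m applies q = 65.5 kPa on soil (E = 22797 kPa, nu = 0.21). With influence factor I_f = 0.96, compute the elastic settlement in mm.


Using Se = q * B * (1 - nu^2) * I_f / E
1 - nu^2 = 1 - 0.21^2 = 0.9559
Se = 65.5 * 4.9 * 0.9559 * 0.96 / 22797
Se = 0.012919 m
Convert to mm: Se = 0.012919 * 1000 = 12.919 mm


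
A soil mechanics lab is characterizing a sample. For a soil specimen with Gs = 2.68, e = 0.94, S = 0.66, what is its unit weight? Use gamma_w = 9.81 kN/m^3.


Using gamma = gamma_w * (Gs + S*e) / (1 + e)
Numerator: Gs + S*e = 2.68 + 0.66*0.94 = 3.3004
Denominator: 1 + e = 1 + 0.94 = 1.94
gamma = 9.81 * 3.3004 / 1.94
gamma = 16.689 kN/m^3


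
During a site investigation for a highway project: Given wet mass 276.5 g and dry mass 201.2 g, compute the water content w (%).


Using w = (m_wet - m_dry) / m_dry * 100
m_wet - m_dry = 276.5 - 201.2 = 75.3 g
w = 75.3 / 201.2 * 100
w = 37.43 %


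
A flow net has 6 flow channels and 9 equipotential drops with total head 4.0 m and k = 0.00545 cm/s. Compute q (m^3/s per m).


Convert k to m/s for unit consistency with H:
k = 0.00545 cm/s = 0.00545 / 100 m/s = 5.45e-05 m/s
Using q = k * H * Nf / Nd
Nf / Nd = 6 / 9 = 0.6667
q = 5.45e-05 * 4.0 * 0.6667
q = 0.0001453 m^3/s per m


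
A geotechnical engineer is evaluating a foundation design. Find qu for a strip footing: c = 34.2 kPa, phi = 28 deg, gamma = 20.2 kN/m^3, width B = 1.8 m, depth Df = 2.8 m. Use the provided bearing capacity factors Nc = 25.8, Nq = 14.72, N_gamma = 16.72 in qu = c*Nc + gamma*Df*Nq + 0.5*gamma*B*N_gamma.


Compute qu = c*Nc + gamma*Df*Nq + 0.5*gamma*B*N_gamma
Term 1: 34.2 * 25.8 = 882.36
Term 2: 20.2 * 2.8 * 14.72 = 832.5632
Term 3: 0.5 * 20.2 * 1.8 * 16.72 = 303.9696
qu = 882.36 + 832.5632 + 303.9696
qu = 2018.89 kPa


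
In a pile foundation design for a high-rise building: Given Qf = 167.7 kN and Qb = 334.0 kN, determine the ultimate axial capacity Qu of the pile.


Result: 501.7 kN

Derivation:
Using Qu = Qf + Qb
Qu = 167.7 + 334.0
Qu = 501.7 kN


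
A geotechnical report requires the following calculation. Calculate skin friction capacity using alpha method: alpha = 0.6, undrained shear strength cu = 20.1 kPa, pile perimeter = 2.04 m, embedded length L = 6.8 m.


Result: 167.3 kN

Derivation:
Using Qs = alpha * cu * perimeter * L
Qs = 0.6 * 20.1 * 2.04 * 6.8
Qs = 167.3 kN


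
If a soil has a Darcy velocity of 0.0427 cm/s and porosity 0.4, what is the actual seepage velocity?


Using v_s = v_d / n
v_s = 0.0427 / 0.4
v_s = 0.10675 cm/s


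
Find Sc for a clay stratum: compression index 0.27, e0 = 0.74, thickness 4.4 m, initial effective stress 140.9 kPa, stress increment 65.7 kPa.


Result: 0.1135 m

Derivation:
Using Sc = Cc * H / (1 + e0) * log10((sigma0 + delta_sigma) / sigma0)
Stress ratio = (140.9 + 65.7) / 140.9 = 1.46629
log10(1.46629) = 0.166219
Cc * H / (1 + e0) = 0.27 * 4.4 / (1 + 0.74) = 0.682759
Sc = 0.682759 * 0.166219
Sc = 0.1135 m


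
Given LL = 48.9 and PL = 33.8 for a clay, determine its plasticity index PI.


Result: 15.1

Derivation:
Using PI = LL - PL
PI = 48.9 - 33.8
PI = 15.1


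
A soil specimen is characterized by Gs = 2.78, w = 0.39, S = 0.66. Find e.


Result: 1.6427

Derivation:
Using the relation e = Gs * w / S
e = 2.78 * 0.39 / 0.66
e = 1.6427


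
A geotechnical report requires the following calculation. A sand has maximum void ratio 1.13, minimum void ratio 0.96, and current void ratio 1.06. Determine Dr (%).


Using Dr = (e_max - e) / (e_max - e_min) * 100
e_max - e = 1.13 - 1.06 = 0.07
e_max - e_min = 1.13 - 0.96 = 0.17
Dr = 0.07 / 0.17 * 100
Dr = 41.18 %


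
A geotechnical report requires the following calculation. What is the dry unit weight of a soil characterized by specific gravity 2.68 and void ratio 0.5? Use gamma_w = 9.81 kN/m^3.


Using gamma_d = Gs * gamma_w / (1 + e)
gamma_d = 2.68 * 9.81 / (1 + 0.5)
gamma_d = 2.68 * 9.81 / 1.5
gamma_d = 17.527 kN/m^3


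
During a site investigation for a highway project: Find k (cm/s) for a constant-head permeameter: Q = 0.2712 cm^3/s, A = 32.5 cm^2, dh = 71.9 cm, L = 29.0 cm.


Compute hydraulic gradient:
i = dh / L = 71.9 / 29.0 = 2.47931
Then apply Darcy's law:
k = Q / (A * i)
k = 0.2712 / (32.5 * 2.47931)
k = 0.2712 / 80.5776
k = 0.003366 cm/s


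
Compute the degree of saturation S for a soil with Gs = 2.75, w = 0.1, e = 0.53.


Using S = Gs * w / e
S = 2.75 * 0.1 / 0.53
S = 0.5189


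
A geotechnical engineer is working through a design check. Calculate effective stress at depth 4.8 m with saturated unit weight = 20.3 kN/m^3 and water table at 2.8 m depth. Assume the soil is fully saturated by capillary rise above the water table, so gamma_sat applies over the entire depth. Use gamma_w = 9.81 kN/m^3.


Total stress = gamma_sat * depth
sigma = 20.3 * 4.8 = 97.44 kPa
Pore water pressure u = gamma_w * (depth - d_wt)
u = 9.81 * (4.8 - 2.8) = 19.62 kPa
Effective stress = sigma - u
sigma' = 97.44 - 19.62 = 77.82 kPa


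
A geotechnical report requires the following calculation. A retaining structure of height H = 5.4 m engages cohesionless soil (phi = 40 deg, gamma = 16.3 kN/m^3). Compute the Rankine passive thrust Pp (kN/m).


Result: 1092.95 kN/m

Derivation:
Compute passive earth pressure coefficient:
Kp = tan^2(45 + phi/2) = tan^2(65.0) = 4.59891
Compute passive force:
Pp = 0.5 * Kp * gamma * H^2
Pp = 0.5 * 4.59891 * 16.3 * 5.4^2
Pp = 1092.95 kN/m


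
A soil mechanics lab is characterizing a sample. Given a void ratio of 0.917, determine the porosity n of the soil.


Using the relation n = e / (1 + e)
n = 0.917 / (1 + 0.917)
n = 0.917 / 1.917
n = 0.4784


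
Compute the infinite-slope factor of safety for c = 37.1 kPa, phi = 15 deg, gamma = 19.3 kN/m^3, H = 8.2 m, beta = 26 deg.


Using Fs = c / (gamma*H*sin(beta)*cos(beta)) + tan(phi)/tan(beta)
Cohesion contribution = 37.1 / (19.3*8.2*sin(26)*cos(26))
Cohesion contribution = 0.594978
Friction contribution = tan(15)/tan(26) = 0.549377
Fs = 0.594978 + 0.549377
Fs = 1.144


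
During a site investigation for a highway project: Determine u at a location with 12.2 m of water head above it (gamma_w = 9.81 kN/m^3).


Using u = gamma_w * h_w
u = 9.81 * 12.2
u = 119.68 kPa


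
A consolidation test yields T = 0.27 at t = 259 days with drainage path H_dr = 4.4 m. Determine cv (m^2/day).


Using cv = T * H_dr^2 / t
H_dr^2 = 4.4^2 = 19.36
cv = 0.27 * 19.36 / 259
cv = 0.02018 m^2/day


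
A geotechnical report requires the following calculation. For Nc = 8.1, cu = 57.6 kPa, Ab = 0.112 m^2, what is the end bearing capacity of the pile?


Using Qb = Nc * cu * Ab
Qb = 8.1 * 57.6 * 0.112
Qb = 52.25 kN


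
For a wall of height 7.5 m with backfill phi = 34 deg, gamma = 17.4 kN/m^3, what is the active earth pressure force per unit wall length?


Compute active earth pressure coefficient:
Ka = tan^2(45 - phi/2) = tan^2(28.0) = 0.282715
Compute active force:
Pa = 0.5 * Ka * gamma * H^2
Pa = 0.5 * 0.282715 * 17.4 * 7.5^2
Pa = 138.35 kN/m


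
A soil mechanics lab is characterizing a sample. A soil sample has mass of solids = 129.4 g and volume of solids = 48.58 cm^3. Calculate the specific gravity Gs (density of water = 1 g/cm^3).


Using Gs = m_s / (V_s * rho_w)
Since rho_w = 1 g/cm^3:
Gs = 129.4 / 48.58
Gs = 2.664


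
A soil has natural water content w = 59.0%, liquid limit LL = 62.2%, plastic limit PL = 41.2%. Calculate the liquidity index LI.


First compute the plasticity index:
PI = LL - PL = 62.2 - 41.2 = 21.0
Then compute the liquidity index:
LI = (w - PL) / PI
LI = (59.0 - 41.2) / 21.0
LI = 0.848


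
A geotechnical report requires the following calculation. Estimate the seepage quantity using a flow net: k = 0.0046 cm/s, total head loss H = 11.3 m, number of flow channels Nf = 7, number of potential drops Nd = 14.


Result: 0.0002599 m^3/s per m

Derivation:
Convert k to m/s for unit consistency with H:
k = 0.0046 cm/s = 0.0046 / 100 m/s = 4.6e-05 m/s
Using q = k * H * Nf / Nd
Nf / Nd = 7 / 14 = 0.5
q = 4.6e-05 * 11.3 * 0.5
q = 0.0002599 m^3/s per m


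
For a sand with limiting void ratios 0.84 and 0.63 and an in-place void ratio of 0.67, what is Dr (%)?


Using Dr = (e_max - e) / (e_max - e_min) * 100
e_max - e = 0.84 - 0.67 = 0.17
e_max - e_min = 0.84 - 0.63 = 0.21
Dr = 0.17 / 0.21 * 100
Dr = 80.95 %


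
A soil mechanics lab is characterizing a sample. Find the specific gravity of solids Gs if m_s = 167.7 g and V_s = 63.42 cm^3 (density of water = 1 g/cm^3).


Result: 2.644

Derivation:
Using Gs = m_s / (V_s * rho_w)
Since rho_w = 1 g/cm^3:
Gs = 167.7 / 63.42
Gs = 2.644


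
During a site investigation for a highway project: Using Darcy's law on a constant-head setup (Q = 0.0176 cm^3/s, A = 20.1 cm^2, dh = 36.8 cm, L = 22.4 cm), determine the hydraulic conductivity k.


Result: 0.000533 cm/s

Derivation:
Compute hydraulic gradient:
i = dh / L = 36.8 / 22.4 = 1.64286
Then apply Darcy's law:
k = Q / (A * i)
k = 0.0176 / (20.1 * 1.64286)
k = 0.0176 / 33.0214
k = 0.000533 cm/s


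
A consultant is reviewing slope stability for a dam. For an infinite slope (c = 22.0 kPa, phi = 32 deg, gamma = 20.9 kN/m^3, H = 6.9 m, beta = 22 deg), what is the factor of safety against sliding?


Using Fs = c / (gamma*H*sin(beta)*cos(beta)) + tan(phi)/tan(beta)
Cohesion contribution = 22.0 / (20.9*6.9*sin(22)*cos(22))
Cohesion contribution = 0.439224
Friction contribution = tan(32)/tan(22) = 1.54661
Fs = 0.439224 + 1.54661
Fs = 1.986


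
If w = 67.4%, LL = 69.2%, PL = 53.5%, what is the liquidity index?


Result: 0.885

Derivation:
First compute the plasticity index:
PI = LL - PL = 69.2 - 53.5 = 15.7
Then compute the liquidity index:
LI = (w - PL) / PI
LI = (67.4 - 53.5) / 15.7
LI = 0.885


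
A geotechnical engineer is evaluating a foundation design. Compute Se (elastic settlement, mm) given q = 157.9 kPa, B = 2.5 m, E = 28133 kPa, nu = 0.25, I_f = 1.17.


Using Se = q * B * (1 - nu^2) * I_f / E
1 - nu^2 = 1 - 0.25^2 = 0.9375
Se = 157.9 * 2.5 * 0.9375 * 1.17 / 28133
Se = 0.015391 m
Convert to mm: Se = 0.015391 * 1000 = 15.391 mm


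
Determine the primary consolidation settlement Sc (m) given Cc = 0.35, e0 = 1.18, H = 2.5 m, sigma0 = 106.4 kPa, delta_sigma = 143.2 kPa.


Result: 0.1486 m

Derivation:
Using Sc = Cc * H / (1 + e0) * log10((sigma0 + delta_sigma) / sigma0)
Stress ratio = (106.4 + 143.2) / 106.4 = 2.34586
log10(2.34586) = 0.370303
Cc * H / (1 + e0) = 0.35 * 2.5 / (1 + 1.18) = 0.401376
Sc = 0.401376 * 0.370303
Sc = 0.1486 m


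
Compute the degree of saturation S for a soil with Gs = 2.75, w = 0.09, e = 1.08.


Result: 0.2292

Derivation:
Using S = Gs * w / e
S = 2.75 * 0.09 / 1.08
S = 0.2292


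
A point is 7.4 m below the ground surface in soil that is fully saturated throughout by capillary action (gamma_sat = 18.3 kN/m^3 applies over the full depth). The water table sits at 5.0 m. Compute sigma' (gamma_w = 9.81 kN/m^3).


Total stress = gamma_sat * depth
sigma = 18.3 * 7.4 = 135.42 kPa
Pore water pressure u = gamma_w * (depth - d_wt)
u = 9.81 * (7.4 - 5.0) = 23.544 kPa
Effective stress = sigma - u
sigma' = 135.42 - 23.544 = 111.88 kPa


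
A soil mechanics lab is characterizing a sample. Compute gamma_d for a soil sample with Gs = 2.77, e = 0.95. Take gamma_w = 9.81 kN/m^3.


Result: 13.935 kN/m^3

Derivation:
Using gamma_d = Gs * gamma_w / (1 + e)
gamma_d = 2.77 * 9.81 / (1 + 0.95)
gamma_d = 2.77 * 9.81 / 1.95
gamma_d = 13.935 kN/m^3


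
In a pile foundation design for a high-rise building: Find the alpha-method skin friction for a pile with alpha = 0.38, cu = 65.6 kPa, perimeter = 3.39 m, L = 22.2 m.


Using Qs = alpha * cu * perimeter * L
Qs = 0.38 * 65.6 * 3.39 * 22.2
Qs = 1876.03 kN


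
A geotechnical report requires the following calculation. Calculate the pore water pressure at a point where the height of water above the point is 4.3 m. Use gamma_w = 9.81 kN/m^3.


Using u = gamma_w * h_w
u = 9.81 * 4.3
u = 42.18 kPa


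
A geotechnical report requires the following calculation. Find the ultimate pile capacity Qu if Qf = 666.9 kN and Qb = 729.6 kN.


Using Qu = Qf + Qb
Qu = 666.9 + 729.6
Qu = 1396.5 kN


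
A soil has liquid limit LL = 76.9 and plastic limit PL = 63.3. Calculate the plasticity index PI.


Result: 13.6

Derivation:
Using PI = LL - PL
PI = 76.9 - 63.3
PI = 13.6


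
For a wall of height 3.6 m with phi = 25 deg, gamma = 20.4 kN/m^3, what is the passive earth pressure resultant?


Compute passive earth pressure coefficient:
Kp = tan^2(45 + phi/2) = tan^2(57.5) = 2.463913
Compute passive force:
Pp = 0.5 * Kp * gamma * H^2
Pp = 0.5 * 2.463913 * 20.4 * 3.6^2
Pp = 325.71 kN/m


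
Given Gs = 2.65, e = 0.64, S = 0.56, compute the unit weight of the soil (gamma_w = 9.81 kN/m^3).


Using gamma = gamma_w * (Gs + S*e) / (1 + e)
Numerator: Gs + S*e = 2.65 + 0.56*0.64 = 3.0084
Denominator: 1 + e = 1 + 0.64 = 1.64
gamma = 9.81 * 3.0084 / 1.64
gamma = 17.995 kN/m^3


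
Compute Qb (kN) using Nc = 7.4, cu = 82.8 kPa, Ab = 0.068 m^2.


Result: 41.66 kN

Derivation:
Using Qb = Nc * cu * Ab
Qb = 7.4 * 82.8 * 0.068
Qb = 41.66 kN


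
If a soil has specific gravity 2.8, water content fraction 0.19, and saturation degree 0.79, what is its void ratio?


Using the relation e = Gs * w / S
e = 2.8 * 0.19 / 0.79
e = 0.6734


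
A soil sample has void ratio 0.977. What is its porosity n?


Using the relation n = e / (1 + e)
n = 0.977 / (1 + 0.977)
n = 0.977 / 1.977
n = 0.4942


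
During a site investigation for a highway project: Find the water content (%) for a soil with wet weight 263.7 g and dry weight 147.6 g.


Result: 78.66 %

Derivation:
Using w = (m_wet - m_dry) / m_dry * 100
m_wet - m_dry = 263.7 - 147.6 = 116.1 g
w = 116.1 / 147.6 * 100
w = 78.66 %


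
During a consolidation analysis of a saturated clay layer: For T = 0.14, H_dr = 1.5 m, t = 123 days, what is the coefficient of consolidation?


Result: 0.00256 m^2/day

Derivation:
Using cv = T * H_dr^2 / t
H_dr^2 = 1.5^2 = 2.25
cv = 0.14 * 2.25 / 123
cv = 0.00256 m^2/day


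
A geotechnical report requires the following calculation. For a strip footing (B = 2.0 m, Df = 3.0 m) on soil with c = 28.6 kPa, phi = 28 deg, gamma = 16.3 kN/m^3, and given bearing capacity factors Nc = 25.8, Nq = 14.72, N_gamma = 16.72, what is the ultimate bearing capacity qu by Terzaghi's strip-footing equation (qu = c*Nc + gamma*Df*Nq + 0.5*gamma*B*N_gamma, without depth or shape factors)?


Result: 1730.22 kPa

Derivation:
Compute qu = c*Nc + gamma*Df*Nq + 0.5*gamma*B*N_gamma
Term 1: 28.6 * 25.8 = 737.88
Term 2: 16.3 * 3.0 * 14.72 = 719.808
Term 3: 0.5 * 16.3 * 2.0 * 16.72 = 272.536
qu = 737.88 + 719.808 + 272.536
qu = 1730.22 kPa


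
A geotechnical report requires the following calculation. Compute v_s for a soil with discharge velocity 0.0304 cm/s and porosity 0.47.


Result: 0.06468 cm/s

Derivation:
Using v_s = v_d / n
v_s = 0.0304 / 0.47
v_s = 0.06468 cm/s


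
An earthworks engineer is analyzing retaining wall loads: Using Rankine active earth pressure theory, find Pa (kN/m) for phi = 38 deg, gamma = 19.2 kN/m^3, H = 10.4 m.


Result: 247.0 kN/m

Derivation:
Compute active earth pressure coefficient:
Ka = tan^2(45 - phi/2) = tan^2(26.0) = 0.237883
Compute active force:
Pa = 0.5 * Ka * gamma * H^2
Pa = 0.5 * 0.237883 * 19.2 * 10.4^2
Pa = 247.0 kN/m


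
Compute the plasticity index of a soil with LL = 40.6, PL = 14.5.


Using PI = LL - PL
PI = 40.6 - 14.5
PI = 26.1


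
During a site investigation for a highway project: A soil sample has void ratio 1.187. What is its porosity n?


Using the relation n = e / (1 + e)
n = 1.187 / (1 + 1.187)
n = 1.187 / 2.187
n = 0.5428


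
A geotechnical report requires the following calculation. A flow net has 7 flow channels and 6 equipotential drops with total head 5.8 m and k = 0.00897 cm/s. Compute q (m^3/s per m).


Result: 0.000607 m^3/s per m

Derivation:
Convert k to m/s for unit consistency with H:
k = 0.00897 cm/s = 0.00897 / 100 m/s = 8.97e-05 m/s
Using q = k * H * Nf / Nd
Nf / Nd = 7 / 6 = 1.1667
q = 8.97e-05 * 5.8 * 1.1667
q = 0.000607 m^3/s per m


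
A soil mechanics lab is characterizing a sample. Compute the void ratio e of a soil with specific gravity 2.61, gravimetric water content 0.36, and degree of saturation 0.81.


Result: 1.16

Derivation:
Using the relation e = Gs * w / S
e = 2.61 * 0.36 / 0.81
e = 1.16


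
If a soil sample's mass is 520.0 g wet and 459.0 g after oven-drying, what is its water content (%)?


Using w = (m_wet - m_dry) / m_dry * 100
m_wet - m_dry = 520.0 - 459.0 = 61.0 g
w = 61.0 / 459.0 * 100
w = 13.29 %


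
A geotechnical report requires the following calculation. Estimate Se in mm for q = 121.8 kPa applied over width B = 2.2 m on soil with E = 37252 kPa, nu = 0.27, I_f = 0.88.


Result: 5.869 mm

Derivation:
Using Se = q * B * (1 - nu^2) * I_f / E
1 - nu^2 = 1 - 0.27^2 = 0.9271
Se = 121.8 * 2.2 * 0.9271 * 0.88 / 37252
Se = 0.005869 m
Convert to mm: Se = 0.005869 * 1000 = 5.869 mm


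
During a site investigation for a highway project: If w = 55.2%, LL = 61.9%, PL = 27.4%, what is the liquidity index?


First compute the plasticity index:
PI = LL - PL = 61.9 - 27.4 = 34.5
Then compute the liquidity index:
LI = (w - PL) / PI
LI = (55.2 - 27.4) / 34.5
LI = 0.806


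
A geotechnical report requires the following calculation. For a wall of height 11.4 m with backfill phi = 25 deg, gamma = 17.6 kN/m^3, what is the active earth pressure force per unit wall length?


Compute active earth pressure coefficient:
Ka = tan^2(45 - phi/2) = tan^2(32.5) = 0.405859
Compute active force:
Pa = 0.5 * Ka * gamma * H^2
Pa = 0.5 * 0.405859 * 17.6 * 11.4^2
Pa = 464.16 kN/m


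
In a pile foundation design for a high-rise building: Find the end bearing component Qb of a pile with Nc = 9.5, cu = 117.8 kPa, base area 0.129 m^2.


Using Qb = Nc * cu * Ab
Qb = 9.5 * 117.8 * 0.129
Qb = 144.36 kN


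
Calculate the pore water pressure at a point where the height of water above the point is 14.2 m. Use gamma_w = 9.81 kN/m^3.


Result: 139.3 kPa

Derivation:
Using u = gamma_w * h_w
u = 9.81 * 14.2
u = 139.3 kPa


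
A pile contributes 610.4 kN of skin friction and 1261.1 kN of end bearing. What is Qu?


Using Qu = Qf + Qb
Qu = 610.4 + 1261.1
Qu = 1871.5 kN


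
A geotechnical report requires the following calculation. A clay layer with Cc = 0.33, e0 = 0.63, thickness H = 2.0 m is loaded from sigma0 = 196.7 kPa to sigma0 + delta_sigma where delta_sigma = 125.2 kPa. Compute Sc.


Using Sc = Cc * H / (1 + e0) * log10((sigma0 + delta_sigma) / sigma0)
Stress ratio = (196.7 + 125.2) / 196.7 = 1.6365
log10(1.6365) = 0.213917
Cc * H / (1 + e0) = 0.33 * 2.0 / (1 + 0.63) = 0.404908
Sc = 0.404908 * 0.213917
Sc = 0.0866 m


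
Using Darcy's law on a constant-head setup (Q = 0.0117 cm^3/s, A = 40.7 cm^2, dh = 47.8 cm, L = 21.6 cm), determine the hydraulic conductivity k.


Compute hydraulic gradient:
i = dh / L = 47.8 / 21.6 = 2.21296
Then apply Darcy's law:
k = Q / (A * i)
k = 0.0117 / (40.7 * 2.21296)
k = 0.0117 / 90.0676
k = 0.00013 cm/s


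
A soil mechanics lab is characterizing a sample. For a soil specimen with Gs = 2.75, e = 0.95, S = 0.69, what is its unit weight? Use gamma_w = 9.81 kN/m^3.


Using gamma = gamma_w * (Gs + S*e) / (1 + e)
Numerator: Gs + S*e = 2.75 + 0.69*0.95 = 3.4055
Denominator: 1 + e = 1 + 0.95 = 1.95
gamma = 9.81 * 3.4055 / 1.95
gamma = 17.132 kN/m^3


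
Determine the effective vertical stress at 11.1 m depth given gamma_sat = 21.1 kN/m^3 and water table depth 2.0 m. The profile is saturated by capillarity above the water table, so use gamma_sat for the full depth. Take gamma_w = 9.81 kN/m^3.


Total stress = gamma_sat * depth
sigma = 21.1 * 11.1 = 234.21 kPa
Pore water pressure u = gamma_w * (depth - d_wt)
u = 9.81 * (11.1 - 2.0) = 89.271 kPa
Effective stress = sigma - u
sigma' = 234.21 - 89.271 = 144.94 kPa


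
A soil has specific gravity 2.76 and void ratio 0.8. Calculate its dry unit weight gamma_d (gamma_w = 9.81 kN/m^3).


Using gamma_d = Gs * gamma_w / (1 + e)
gamma_d = 2.76 * 9.81 / (1 + 0.8)
gamma_d = 2.76 * 9.81 / 1.8
gamma_d = 15.042 kN/m^3


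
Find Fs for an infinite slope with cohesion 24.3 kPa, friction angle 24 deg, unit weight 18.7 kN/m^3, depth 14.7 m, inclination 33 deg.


Using Fs = c / (gamma*H*sin(beta)*cos(beta)) + tan(phi)/tan(beta)
Cohesion contribution = 24.3 / (18.7*14.7*sin(33)*cos(33))
Cohesion contribution = 0.193529
Friction contribution = tan(24)/tan(33) = 0.685592
Fs = 0.193529 + 0.685592
Fs = 0.879


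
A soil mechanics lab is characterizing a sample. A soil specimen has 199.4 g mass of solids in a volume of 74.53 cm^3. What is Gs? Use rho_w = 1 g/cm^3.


Result: 2.675

Derivation:
Using Gs = m_s / (V_s * rho_w)
Since rho_w = 1 g/cm^3:
Gs = 199.4 / 74.53
Gs = 2.675


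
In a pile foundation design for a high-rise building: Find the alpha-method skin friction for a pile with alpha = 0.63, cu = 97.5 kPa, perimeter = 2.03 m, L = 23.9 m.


Using Qs = alpha * cu * perimeter * L
Qs = 0.63 * 97.5 * 2.03 * 23.9
Qs = 2980.16 kN


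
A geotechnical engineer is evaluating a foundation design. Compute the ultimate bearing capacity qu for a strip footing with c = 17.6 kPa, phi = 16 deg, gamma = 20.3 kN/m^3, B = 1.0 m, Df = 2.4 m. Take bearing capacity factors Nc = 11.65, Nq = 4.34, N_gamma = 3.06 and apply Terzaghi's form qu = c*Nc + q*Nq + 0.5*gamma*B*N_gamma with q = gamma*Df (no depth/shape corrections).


Result: 447.54 kPa

Derivation:
Compute qu = c*Nc + gamma*Df*Nq + 0.5*gamma*B*N_gamma
Term 1: 17.6 * 11.65 = 205.04
Term 2: 20.3 * 2.4 * 4.34 = 211.4448
Term 3: 0.5 * 20.3 * 1.0 * 3.06 = 31.059
qu = 205.04 + 211.4448 + 31.059
qu = 447.54 kPa


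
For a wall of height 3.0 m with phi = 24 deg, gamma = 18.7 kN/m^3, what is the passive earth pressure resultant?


Compute passive earth pressure coefficient:
Kp = tan^2(45 + phi/2) = tan^2(57.0) = 2.371184
Compute passive force:
Pp = 0.5 * Kp * gamma * H^2
Pp = 0.5 * 2.371184 * 18.7 * 3.0^2
Pp = 199.54 kN/m


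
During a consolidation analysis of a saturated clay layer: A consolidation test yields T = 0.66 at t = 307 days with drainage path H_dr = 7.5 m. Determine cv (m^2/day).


Using cv = T * H_dr^2 / t
H_dr^2 = 7.5^2 = 56.25
cv = 0.66 * 56.25 / 307
cv = 0.12093 m^2/day


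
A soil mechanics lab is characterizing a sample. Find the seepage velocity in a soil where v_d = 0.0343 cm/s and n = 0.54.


Using v_s = v_d / n
v_s = 0.0343 / 0.54
v_s = 0.06352 cm/s


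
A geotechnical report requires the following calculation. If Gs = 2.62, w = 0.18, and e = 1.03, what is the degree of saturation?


Using S = Gs * w / e
S = 2.62 * 0.18 / 1.03
S = 0.4579


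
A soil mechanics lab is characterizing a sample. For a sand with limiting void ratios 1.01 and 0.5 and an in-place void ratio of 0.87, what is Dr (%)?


Result: 27.45 %

Derivation:
Using Dr = (e_max - e) / (e_max - e_min) * 100
e_max - e = 1.01 - 0.87 = 0.14
e_max - e_min = 1.01 - 0.5 = 0.51
Dr = 0.14 / 0.51 * 100
Dr = 27.45 %


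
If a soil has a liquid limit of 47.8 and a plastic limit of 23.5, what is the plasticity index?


Using PI = LL - PL
PI = 47.8 - 23.5
PI = 24.3


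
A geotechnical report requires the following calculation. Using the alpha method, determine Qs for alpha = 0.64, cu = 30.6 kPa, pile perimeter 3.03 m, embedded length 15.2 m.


Result: 901.96 kN

Derivation:
Using Qs = alpha * cu * perimeter * L
Qs = 0.64 * 30.6 * 3.03 * 15.2
Qs = 901.96 kN


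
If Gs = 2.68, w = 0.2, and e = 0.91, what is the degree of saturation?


Result: 0.589

Derivation:
Using S = Gs * w / e
S = 2.68 * 0.2 / 0.91
S = 0.589


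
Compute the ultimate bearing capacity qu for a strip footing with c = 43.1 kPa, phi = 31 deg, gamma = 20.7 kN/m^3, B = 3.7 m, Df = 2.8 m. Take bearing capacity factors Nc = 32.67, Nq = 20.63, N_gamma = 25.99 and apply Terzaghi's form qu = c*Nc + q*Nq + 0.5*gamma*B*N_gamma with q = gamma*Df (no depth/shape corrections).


Compute qu = c*Nc + gamma*Df*Nq + 0.5*gamma*B*N_gamma
Term 1: 43.1 * 32.67 = 1408.077
Term 2: 20.7 * 2.8 * 20.63 = 1195.7148
Term 3: 0.5 * 20.7 * 3.7 * 25.99 = 995.28705
qu = 1408.077 + 1195.7148 + 995.28705
qu = 3599.08 kPa


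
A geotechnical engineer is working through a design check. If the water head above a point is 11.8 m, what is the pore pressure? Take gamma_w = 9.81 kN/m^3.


Using u = gamma_w * h_w
u = 9.81 * 11.8
u = 115.76 kPa


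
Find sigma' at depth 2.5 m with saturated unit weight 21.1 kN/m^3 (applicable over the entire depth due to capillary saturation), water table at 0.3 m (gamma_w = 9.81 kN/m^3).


Total stress = gamma_sat * depth
sigma = 21.1 * 2.5 = 52.75 kPa
Pore water pressure u = gamma_w * (depth - d_wt)
u = 9.81 * (2.5 - 0.3) = 21.582 kPa
Effective stress = sigma - u
sigma' = 52.75 - 21.582 = 31.17 kPa


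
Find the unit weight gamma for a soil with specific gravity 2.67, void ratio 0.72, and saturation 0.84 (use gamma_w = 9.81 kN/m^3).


Using gamma = gamma_w * (Gs + S*e) / (1 + e)
Numerator: Gs + S*e = 2.67 + 0.84*0.72 = 3.2748
Denominator: 1 + e = 1 + 0.72 = 1.72
gamma = 9.81 * 3.2748 / 1.72
gamma = 18.678 kN/m^3


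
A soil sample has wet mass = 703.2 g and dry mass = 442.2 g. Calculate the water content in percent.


Using w = (m_wet - m_dry) / m_dry * 100
m_wet - m_dry = 703.2 - 442.2 = 261.0 g
w = 261.0 / 442.2 * 100
w = 59.02 %


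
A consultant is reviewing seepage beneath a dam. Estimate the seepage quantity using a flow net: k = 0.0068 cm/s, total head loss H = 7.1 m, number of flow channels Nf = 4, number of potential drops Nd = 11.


Result: 0.0001756 m^3/s per m

Derivation:
Convert k to m/s for unit consistency with H:
k = 0.0068 cm/s = 0.0068 / 100 m/s = 6.8e-05 m/s
Using q = k * H * Nf / Nd
Nf / Nd = 4 / 11 = 0.3636
q = 6.8e-05 * 7.1 * 0.3636
q = 0.0001756 m^3/s per m


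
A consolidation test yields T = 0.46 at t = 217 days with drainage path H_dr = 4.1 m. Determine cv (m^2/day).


Using cv = T * H_dr^2 / t
H_dr^2 = 4.1^2 = 16.81
cv = 0.46 * 16.81 / 217
cv = 0.03563 m^2/day
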